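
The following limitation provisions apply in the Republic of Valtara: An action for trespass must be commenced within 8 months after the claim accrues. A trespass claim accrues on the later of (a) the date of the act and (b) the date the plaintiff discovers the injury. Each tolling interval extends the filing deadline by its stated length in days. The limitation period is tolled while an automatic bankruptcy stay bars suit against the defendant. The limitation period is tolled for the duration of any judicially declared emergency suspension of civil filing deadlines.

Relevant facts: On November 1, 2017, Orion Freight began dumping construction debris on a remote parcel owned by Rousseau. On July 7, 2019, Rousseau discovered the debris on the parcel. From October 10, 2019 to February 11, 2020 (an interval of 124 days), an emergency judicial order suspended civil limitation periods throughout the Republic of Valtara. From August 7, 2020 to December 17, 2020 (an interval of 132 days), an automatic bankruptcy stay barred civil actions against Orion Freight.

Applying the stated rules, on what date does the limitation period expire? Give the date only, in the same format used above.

July 9, 2020

The claim accrued on July 7, 2019 — the later of the November 1, 2017 act and the July 7, 2019 discovery.
The untolled deadline — 8 months after July 7, 2019 — is March 7, 2020.
Because the emergency suspension of filing deadlines ran from October 10, 2019 to February 11, 2020, the deadline is extended by 124 days to July 9, 2020.
By the time the automatic bankruptcy stay began on August 7, 2020, the limitation period had already expired on July 9, 2020; that interval cannot revive it.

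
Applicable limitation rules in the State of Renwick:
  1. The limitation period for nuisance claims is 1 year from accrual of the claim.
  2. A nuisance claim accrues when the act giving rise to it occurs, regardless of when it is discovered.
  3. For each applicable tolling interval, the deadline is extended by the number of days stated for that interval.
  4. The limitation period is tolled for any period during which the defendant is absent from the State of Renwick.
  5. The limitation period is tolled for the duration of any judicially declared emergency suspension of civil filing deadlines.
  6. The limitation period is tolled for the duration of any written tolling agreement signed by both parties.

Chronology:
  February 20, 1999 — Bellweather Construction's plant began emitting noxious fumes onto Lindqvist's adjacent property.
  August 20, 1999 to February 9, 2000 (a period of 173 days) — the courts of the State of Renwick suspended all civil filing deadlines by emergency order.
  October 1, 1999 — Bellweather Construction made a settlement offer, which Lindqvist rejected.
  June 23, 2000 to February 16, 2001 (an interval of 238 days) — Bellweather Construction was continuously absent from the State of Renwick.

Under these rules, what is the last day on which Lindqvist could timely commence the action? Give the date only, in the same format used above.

April 6, 2001

The claim accrued on February 20, 1999, when the wrongful act occurred.
1 year from February 20, 1999 is February 20, 2000.
Because the emergency suspension of filing deadlines ran from August 20, 1999 to February 9, 2000, the deadline is extended by 173 days to August 11, 2000.
The defendant's absence from the jurisdiction from June 23, 2000 to February 16, 2001 tolled the period for 238 days, extending the deadline to April 6, 2001.
Nothing else in the chronology tolls or restarts the period.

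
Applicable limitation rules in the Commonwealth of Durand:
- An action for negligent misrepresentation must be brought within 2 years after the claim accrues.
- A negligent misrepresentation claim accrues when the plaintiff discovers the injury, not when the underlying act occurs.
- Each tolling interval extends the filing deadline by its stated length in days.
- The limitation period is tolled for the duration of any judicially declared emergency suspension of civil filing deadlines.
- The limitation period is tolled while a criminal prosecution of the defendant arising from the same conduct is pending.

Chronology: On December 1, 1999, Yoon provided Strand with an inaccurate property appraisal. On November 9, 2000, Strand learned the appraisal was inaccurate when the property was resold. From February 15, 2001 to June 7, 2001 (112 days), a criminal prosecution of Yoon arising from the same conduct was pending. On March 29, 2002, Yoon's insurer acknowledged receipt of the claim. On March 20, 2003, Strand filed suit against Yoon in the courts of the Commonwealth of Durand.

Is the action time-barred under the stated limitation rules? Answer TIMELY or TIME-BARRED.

Under the discovery rule, the claim accrued on November 9, 2000, when Strand discovered the injury — not on the December 1, 1999 date of the underlying act.
The untolled deadline — 2 years after November 9, 2000 — is November 9, 2002.
Because the pending criminal prosecution ran from February 15, 2001 to June 7, 2001, the deadline is extended by 112 days to March 1, 2003.
None of the other events listed affects the running of the period under the stated rules.
The March 20, 2003 filing falls after the March 1, 2003 deadline; the claim is time-barred.

TIME-BARRED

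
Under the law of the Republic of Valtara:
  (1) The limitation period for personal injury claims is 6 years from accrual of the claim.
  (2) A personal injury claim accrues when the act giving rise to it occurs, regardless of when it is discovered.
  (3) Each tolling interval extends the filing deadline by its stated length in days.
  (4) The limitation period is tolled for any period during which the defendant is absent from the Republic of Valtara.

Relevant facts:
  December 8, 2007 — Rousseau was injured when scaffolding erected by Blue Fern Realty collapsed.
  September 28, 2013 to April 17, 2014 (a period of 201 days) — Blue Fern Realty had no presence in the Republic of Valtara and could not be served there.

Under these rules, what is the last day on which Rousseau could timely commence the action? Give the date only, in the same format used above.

June 27, 2014

The claim accrued on December 8, 2007, the date of the act.
The untolled deadline — 6 years after December 8, 2007 — is December 8, 2013.
The defendant's absence from the jurisdiction from September 28, 2013 to April 17, 2014 tolled the period for 201 days, extending the deadline to June 27, 2014.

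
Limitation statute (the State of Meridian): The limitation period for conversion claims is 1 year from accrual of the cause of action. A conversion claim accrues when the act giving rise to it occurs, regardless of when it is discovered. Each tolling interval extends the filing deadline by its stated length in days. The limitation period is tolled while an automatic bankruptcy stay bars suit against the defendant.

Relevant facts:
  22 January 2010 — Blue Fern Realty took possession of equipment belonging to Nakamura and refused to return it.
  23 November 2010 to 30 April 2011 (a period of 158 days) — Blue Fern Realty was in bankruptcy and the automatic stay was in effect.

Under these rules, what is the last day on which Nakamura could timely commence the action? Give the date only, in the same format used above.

The claim accrued on 22 January 2010, when the wrongful act occurred.
The untolled deadline — 1 year after 22 January 2010 — is 22 January 2011.
Because the automatic bankruptcy stay ran from 23 November 2010 to 30 April 2011, the deadline is extended by 158 days to 29 June 2011.

29 June 2011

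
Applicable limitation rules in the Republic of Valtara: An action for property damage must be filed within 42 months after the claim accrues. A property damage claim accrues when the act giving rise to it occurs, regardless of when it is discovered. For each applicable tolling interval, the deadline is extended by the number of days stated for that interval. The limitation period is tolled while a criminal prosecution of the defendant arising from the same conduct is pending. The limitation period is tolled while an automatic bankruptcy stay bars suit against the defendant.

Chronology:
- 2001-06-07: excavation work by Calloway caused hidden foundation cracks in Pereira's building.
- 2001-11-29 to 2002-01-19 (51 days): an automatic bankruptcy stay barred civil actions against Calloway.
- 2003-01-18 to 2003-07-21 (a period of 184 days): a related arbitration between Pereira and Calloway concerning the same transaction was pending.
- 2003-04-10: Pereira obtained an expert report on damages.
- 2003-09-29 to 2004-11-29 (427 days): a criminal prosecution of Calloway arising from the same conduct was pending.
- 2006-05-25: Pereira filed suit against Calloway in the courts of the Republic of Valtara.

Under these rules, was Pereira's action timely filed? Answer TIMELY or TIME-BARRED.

The claim accrued on 2001-06-07, when the wrongful act occurred.
Adding the 42 months base period to 2001-06-07 gives a deadline of 2004-12-07, before any tolling.
The automatic bankruptcy stay from 2001-11-29 to 2002-01-19 tolled the period for 51 days, extending the deadline to 2005-01-27.
The period was tolled for 427 days by the pending criminal prosecution (2003-09-29 to 2004-11-29), pushing the deadline to 2006-03-30.
Although a pending arbitration ran from 2003-01-18 to 2003-07-21, the stated rules do not make that a tolling event, so it is disregarded.
The other events in the timeline have no effect on the limitation period under the stated rules.
Pereira filed on 2006-05-25, after the 2006-03-30 deadline, so the action is time-barred.

TIME-BARRED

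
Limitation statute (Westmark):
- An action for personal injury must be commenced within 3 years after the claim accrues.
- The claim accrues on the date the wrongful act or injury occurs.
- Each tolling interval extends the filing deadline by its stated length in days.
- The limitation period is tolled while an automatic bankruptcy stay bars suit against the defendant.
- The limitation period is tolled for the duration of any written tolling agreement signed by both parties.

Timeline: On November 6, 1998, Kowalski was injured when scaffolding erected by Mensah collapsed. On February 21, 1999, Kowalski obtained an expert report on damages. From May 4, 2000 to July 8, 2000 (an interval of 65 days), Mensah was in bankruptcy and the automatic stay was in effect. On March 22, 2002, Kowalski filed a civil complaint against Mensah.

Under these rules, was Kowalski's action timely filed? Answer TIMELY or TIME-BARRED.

The limitation period began to run on November 6, 1998.
3 years from November 6, 1998 is November 6, 2001.
Because the automatic bankruptcy stay ran from May 4, 2000 to July 8, 2000, the deadline is extended by 65 days to January 10, 2002.
Nothing else in the chronology tolls or restarts the period.
Filing on March 22, 2002 missed the January 10, 2002 deadline — the action is time-barred.

TIME-BARRED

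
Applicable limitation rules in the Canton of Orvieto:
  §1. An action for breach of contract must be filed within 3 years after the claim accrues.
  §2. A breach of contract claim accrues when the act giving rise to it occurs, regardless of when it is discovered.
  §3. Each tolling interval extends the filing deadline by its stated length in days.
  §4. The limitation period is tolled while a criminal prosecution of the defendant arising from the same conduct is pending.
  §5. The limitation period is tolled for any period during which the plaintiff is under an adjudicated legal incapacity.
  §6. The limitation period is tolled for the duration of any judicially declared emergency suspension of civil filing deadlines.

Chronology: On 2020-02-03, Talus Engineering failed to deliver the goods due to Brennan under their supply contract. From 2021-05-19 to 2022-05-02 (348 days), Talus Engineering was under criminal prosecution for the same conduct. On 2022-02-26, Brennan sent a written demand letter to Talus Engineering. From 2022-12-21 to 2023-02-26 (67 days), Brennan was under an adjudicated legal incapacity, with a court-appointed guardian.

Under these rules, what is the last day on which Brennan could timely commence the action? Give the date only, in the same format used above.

The claim accrued on 2020-02-03, the date of the act.
3 years from 2020-02-03 is 2023-02-03.
The period was tolled for 348 days by the pending criminal prosecution (2021-05-19 to 2022-05-02), pushing the deadline to 2024-01-17.
The plaintiff's legal incapacity from 2022-12-21 to 2023-02-26 tolled the period for 67 days, extending the deadline to 2024-03-24.
Nothing else in the chronology tolls or restarts the period.

2024-03-24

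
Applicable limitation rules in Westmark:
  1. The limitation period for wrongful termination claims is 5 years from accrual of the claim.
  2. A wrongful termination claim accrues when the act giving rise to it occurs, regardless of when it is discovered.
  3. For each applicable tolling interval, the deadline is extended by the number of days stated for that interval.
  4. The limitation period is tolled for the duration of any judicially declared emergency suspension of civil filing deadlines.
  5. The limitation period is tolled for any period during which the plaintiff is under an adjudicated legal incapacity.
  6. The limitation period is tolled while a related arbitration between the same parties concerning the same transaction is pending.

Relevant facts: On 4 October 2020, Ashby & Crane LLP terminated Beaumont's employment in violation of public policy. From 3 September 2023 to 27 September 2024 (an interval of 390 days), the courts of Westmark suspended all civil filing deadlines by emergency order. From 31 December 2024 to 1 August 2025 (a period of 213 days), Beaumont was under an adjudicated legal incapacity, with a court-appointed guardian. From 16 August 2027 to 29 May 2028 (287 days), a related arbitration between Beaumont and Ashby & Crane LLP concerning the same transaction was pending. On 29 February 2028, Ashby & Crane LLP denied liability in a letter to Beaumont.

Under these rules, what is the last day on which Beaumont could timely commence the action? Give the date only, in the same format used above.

The claim accrued on 4 October 2020, the date of the act.
5 years from 4 October 2020 is 4 October 2025.
Because the emergency suspension of filing deadlines ran from 3 September 2023 to 27 September 2024, the deadline is extended by 390 days to 29 October 2026.
The plaintiff's legal incapacity from 31 December 2024 to 1 August 2025 tolled the period for 213 days, extending the deadline to 30 May 2027.
By the time the pending related arbitration began on 16 August 2027, the limitation period had already expired on 30 May 2027; that interval cannot revive it.
None of the other events listed affects the running of the period under the stated rules.

30 May 2027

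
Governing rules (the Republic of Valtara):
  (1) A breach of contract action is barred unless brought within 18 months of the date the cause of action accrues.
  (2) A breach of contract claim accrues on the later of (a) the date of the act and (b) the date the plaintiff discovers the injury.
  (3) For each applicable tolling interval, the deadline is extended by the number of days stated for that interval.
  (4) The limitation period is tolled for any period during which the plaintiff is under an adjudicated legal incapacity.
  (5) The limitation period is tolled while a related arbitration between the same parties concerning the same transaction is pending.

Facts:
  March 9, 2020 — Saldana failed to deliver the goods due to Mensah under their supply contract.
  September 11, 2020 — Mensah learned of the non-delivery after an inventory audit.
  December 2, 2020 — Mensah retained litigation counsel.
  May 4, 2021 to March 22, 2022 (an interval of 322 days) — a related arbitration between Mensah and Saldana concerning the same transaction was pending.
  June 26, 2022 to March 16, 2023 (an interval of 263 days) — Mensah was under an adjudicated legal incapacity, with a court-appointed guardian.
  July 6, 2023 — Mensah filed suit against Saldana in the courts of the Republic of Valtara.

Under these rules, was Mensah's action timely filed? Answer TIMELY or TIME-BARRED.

Taking the later of the act (March 9, 2020) and discovery (September 11, 2020), the claim accrued on September 11, 2020.
18 months from September 11, 2020 is March 11, 2022.
The period was tolled for 322 days by the pending related arbitration (May 4, 2021 to March 22, 2022), pushing the deadline to January 27, 2023.
The period was tolled for 263 days by the plaintiff's legal incapacity (June 26, 2022 to March 16, 2023), pushing the deadline to October 17, 2023.
Nothing else in the chronology tolls or restarts the period.
Filing on July 6, 2023 beat the October 17, 2023 deadline — the action is timely.

TIMELY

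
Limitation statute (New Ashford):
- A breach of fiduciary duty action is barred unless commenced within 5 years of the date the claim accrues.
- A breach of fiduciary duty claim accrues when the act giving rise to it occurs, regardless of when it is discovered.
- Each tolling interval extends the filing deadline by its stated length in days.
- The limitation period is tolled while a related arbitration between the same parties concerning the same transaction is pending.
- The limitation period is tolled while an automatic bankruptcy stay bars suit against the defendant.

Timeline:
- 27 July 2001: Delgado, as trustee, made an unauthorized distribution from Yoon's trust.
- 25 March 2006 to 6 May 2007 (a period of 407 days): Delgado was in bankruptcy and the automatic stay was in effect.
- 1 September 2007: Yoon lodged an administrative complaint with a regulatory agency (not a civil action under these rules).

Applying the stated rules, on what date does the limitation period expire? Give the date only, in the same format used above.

7 September 2007

The claim accrued on 27 July 2001, the date of the act.
5 years from 27 July 2001 is 27 July 2006.
The period was tolled for 407 days by the automatic bankruptcy stay (25 March 2006 to 6 May 2007), pushing the deadline to 7 September 2007.
The other events in the timeline have no effect on the limitation period under the stated rules.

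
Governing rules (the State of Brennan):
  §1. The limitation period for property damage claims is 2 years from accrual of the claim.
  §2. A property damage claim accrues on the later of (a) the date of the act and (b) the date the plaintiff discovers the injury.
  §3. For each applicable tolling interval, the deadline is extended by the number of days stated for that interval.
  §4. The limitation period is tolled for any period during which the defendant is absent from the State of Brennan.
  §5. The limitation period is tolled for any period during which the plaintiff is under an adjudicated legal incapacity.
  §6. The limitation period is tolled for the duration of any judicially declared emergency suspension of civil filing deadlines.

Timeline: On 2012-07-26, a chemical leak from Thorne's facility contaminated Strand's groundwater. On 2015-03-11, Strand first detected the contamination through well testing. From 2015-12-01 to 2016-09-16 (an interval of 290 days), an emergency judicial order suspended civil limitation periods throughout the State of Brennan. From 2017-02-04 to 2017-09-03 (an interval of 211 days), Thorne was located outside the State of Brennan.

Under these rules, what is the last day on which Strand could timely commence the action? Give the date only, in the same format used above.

2018-07-25

The claim accrued on 2015-03-11 — the later of the 2012-07-26 act and the 2015-03-11 discovery.
The untolled deadline — 2 years after 2015-03-11 — is 2017-03-11.
The period was tolled for 290 days by the emergency suspension of filing deadlines (2015-12-01 to 2016-09-16), pushing the deadline to 2017-12-26.
The defendant's absence from the jurisdiction from 2017-02-04 to 2017-09-03 tolled the period for 211 days, extending the deadline to 2018-07-25.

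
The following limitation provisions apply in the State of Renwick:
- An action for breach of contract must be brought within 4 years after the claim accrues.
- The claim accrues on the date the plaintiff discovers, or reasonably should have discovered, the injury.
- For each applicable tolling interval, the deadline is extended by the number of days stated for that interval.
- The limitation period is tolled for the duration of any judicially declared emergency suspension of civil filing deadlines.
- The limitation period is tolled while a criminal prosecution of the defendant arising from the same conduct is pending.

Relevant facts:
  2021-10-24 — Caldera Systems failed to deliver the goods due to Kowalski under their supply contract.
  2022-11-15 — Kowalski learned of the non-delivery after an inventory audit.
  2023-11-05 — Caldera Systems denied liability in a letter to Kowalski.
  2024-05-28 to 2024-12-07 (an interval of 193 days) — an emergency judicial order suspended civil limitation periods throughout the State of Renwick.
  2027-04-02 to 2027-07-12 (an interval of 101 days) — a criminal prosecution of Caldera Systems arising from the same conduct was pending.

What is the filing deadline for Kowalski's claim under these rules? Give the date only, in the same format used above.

2027-09-05

Under the discovery rule, the claim accrued on 2022-11-15, when Kowalski discovered the injury — not on the 2021-10-24 date of the underlying act.
Adding the 4 years base period to 2022-11-15 gives a deadline of 2026-11-15, before any tolling.
The emergency suspension of filing deadlines from 2024-05-28 to 2024-12-07 tolled the period for 193 days, extending the deadline to 2027-05-27.
The period was tolled for 101 days by the pending criminal prosecution (2027-04-02 to 2027-07-12), pushing the deadline to 2027-09-05.
Nothing else in the chronology tolls or restarts the period.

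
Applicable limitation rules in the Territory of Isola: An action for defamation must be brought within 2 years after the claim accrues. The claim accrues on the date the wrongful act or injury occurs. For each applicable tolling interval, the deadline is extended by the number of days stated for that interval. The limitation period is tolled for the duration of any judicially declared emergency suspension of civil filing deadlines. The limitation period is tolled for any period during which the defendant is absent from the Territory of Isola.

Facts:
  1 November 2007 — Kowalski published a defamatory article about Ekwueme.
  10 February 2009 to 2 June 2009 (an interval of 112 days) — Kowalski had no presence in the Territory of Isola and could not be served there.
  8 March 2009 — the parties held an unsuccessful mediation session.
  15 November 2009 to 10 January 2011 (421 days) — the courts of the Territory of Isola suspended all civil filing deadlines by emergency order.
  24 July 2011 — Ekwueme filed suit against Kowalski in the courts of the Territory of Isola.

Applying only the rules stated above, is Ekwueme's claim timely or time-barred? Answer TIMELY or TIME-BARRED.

The claim accrued on 1 November 2007, when the wrongful act occurred.
2 years from 1 November 2007 is 1 November 2009.
The period was tolled for 112 days by the defendant's absence from the jurisdiction (10 February 2009 to 2 June 2009), pushing the deadline to 21 February 2010.
Because the emergency suspension of filing deadlines ran from 15 November 2009 to 10 January 2011, the deadline is extended by 421 days to 18 April 2011.
Nothing else in the chronology tolls or restarts the period.
Filing on 24 July 2011 missed the 18 April 2011 deadline — the action is time-barred.

TIME-BARRED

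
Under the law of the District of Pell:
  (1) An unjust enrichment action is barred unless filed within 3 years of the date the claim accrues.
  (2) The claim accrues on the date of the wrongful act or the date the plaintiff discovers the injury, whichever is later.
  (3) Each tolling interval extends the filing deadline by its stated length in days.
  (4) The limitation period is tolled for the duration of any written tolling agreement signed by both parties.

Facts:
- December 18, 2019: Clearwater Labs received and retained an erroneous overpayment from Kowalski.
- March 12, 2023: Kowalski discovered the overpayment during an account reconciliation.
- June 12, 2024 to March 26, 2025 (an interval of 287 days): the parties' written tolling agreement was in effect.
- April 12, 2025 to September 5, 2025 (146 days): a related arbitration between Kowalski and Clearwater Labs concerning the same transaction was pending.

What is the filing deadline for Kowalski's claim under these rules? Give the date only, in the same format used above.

Taking the later of the act (December 18, 2019) and discovery (March 12, 2023), the claim accrued on March 12, 2023.
The untolled deadline — 3 years after March 12, 2023 — is March 12, 2026.
Because the written tolling agreement ran from June 12, 2024 to March 26, 2025, the deadline is extended by 287 days to December 24, 2026.
The pending related arbitration from April 12, 2025 to September 5, 2025 does not toll the period, because no stated rule makes a pending arbitration a tolling event.

December 24, 2026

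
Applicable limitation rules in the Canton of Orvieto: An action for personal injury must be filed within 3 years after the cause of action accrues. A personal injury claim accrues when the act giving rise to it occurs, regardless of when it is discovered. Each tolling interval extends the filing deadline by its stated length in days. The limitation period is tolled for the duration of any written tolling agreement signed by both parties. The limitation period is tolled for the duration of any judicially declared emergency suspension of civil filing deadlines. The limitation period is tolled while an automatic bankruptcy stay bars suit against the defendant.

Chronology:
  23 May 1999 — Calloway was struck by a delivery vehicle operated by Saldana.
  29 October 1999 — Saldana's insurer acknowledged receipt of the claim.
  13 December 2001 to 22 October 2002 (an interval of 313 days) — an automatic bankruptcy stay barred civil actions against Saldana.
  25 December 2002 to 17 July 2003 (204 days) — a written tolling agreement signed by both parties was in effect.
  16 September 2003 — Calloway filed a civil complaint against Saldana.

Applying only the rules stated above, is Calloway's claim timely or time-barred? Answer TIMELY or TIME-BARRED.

The cause of action accrued on 23 May 1999, the date of the act.
The untolled deadline — 3 years after 23 May 1999 — is 23 May 2002.
The automatic bankruptcy stay from 13 December 2001 to 22 October 2002 tolled the period for 313 days, extending the deadline to 1 April 2003.
The period was tolled for 204 days by the written tolling agreement (25 December 2002 to 17 July 2003), pushing the deadline to 22 October 2003.
The other events in the timeline have no effect on the limitation period under the stated rules.
The 16 September 2003 filing precedes the 22 October 2003 deadline; the claim is timely.

TIMELY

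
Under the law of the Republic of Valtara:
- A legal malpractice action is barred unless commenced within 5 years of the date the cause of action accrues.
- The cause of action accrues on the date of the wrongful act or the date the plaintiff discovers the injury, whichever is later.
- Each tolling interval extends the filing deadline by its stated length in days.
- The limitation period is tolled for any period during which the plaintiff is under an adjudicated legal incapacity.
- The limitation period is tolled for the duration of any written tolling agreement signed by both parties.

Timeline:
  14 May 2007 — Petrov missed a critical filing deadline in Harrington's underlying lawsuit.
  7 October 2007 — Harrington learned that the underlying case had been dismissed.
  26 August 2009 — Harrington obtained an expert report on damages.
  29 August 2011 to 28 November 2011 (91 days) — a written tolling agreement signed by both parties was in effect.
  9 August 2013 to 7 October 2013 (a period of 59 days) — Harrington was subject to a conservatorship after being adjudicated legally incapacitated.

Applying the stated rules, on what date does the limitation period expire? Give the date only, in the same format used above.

6 January 2013

Taking the later of the act (14 May 2007) and discovery (7 October 2007), the claim accrued on 7 October 2007.
The untolled deadline — 5 years after 7 October 2007 — is 7 October 2012.
Because the written tolling agreement ran from 29 August 2011 to 28 November 2011, the deadline is extended by 91 days to 6 January 2013.
The plaintiff's legal incapacity starting 9 August 2013 came too late — the period had run on 6 January 2013 — and so does not extend the deadline.
Nothing else in the chronology tolls or restarts the period.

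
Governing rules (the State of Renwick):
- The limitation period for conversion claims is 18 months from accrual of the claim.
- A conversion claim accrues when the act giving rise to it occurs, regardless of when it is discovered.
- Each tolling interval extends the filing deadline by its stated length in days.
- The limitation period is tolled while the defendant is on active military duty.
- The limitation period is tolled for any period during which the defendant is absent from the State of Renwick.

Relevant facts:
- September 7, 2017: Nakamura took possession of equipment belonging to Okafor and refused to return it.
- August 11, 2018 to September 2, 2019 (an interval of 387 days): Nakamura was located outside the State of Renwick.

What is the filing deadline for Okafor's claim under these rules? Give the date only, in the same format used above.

The limitation period began to run on September 7, 2017.
Adding the 18 months base period to September 7, 2017 gives a deadline of March 7, 2019, before any tolling.
The period was tolled for 387 days by the defendant's absence from the jurisdiction (August 11, 2018 to September 2, 2019), pushing the deadline to March 28, 2020.

March 28, 2020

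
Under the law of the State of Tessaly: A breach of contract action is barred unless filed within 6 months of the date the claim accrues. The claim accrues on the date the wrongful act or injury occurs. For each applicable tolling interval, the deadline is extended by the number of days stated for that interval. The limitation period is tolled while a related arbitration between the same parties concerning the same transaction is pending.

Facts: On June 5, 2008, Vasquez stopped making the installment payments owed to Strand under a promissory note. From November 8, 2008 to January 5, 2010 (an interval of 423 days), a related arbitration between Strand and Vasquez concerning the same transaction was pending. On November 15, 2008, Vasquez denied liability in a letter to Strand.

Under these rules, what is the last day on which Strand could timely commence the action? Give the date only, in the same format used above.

February 1, 2010

The claim accrued on June 5, 2008, the date of the act.
6 months from June 5, 2008 is December 5, 2008.
Because the pending related arbitration ran from November 8, 2008 to January 5, 2010, the deadline is extended by 423 days to February 1, 2010.
The other events in the timeline have no effect on the limitation period under the stated rules.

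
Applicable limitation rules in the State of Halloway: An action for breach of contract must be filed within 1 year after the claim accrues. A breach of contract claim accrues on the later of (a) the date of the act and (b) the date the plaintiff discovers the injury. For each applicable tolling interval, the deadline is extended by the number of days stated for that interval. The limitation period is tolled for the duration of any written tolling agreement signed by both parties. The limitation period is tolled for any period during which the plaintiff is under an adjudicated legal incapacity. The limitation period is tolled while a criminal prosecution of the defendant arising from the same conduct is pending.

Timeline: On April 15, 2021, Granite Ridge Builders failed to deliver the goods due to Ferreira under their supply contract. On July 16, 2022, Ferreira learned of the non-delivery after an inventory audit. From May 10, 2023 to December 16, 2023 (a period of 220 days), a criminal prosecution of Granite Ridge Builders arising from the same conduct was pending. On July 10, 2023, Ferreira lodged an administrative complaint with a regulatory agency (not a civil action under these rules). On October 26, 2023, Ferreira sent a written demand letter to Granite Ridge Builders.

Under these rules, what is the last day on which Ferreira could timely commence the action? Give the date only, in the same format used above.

February 21, 2024

Taking the later of the act (April 15, 2021) and discovery (July 16, 2022), the claim accrued on July 16, 2022.
1 year from July 16, 2022 is July 16, 2023.
Because the pending criminal prosecution ran from May 10, 2023 to December 16, 2023, the deadline is extended by 220 days to February 21, 2024.
Nothing else in the chronology tolls or restarts the period.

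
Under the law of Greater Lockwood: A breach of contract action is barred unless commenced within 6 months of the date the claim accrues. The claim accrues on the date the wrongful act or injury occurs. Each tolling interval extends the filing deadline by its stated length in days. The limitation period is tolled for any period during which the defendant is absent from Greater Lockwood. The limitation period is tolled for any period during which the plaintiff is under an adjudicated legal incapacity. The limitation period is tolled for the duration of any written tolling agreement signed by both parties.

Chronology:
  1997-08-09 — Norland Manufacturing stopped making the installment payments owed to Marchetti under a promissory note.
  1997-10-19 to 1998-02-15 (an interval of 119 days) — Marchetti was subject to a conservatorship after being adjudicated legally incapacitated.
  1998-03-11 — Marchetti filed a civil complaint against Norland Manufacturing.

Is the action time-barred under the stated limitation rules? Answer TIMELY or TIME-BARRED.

The claim accrued on 1997-08-09, the date of the act.
Adding the 6 months base period to 1997-08-09 gives a deadline of 1998-02-09, before any tolling.
The plaintiff's legal incapacity from 1997-10-19 to 1998-02-15 tolled the period for 119 days, extending the deadline to 1998-06-08.
Marchetti filed on 1998-03-11, before the 1998-06-08 deadline, so the action is timely.

TIMELY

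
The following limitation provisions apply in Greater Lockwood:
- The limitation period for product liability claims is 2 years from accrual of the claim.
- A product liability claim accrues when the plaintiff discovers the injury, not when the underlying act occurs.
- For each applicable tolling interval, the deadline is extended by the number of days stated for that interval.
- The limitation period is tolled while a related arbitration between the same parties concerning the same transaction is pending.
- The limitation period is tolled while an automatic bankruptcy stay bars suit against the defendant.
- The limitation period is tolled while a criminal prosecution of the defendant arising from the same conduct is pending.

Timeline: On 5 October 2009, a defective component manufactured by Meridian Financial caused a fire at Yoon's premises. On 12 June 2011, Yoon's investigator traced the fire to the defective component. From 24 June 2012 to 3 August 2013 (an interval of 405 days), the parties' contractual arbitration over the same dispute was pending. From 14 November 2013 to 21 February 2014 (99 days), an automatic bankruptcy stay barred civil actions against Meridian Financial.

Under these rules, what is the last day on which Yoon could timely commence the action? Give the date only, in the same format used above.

29 October 2014

Under the discovery rule, the claim accrued on 12 June 2011, when Yoon discovered the injury — not on the 5 October 2009 date of the underlying act.
2 years from 12 June 2011 is 12 June 2013.
The period was tolled for 405 days by the pending related arbitration (24 June 2012 to 3 August 2013), pushing the deadline to 22 July 2014.
The period was tolled for 99 days by the automatic bankruptcy stay (14 November 2013 to 21 February 2014), pushing the deadline to 29 October 2014.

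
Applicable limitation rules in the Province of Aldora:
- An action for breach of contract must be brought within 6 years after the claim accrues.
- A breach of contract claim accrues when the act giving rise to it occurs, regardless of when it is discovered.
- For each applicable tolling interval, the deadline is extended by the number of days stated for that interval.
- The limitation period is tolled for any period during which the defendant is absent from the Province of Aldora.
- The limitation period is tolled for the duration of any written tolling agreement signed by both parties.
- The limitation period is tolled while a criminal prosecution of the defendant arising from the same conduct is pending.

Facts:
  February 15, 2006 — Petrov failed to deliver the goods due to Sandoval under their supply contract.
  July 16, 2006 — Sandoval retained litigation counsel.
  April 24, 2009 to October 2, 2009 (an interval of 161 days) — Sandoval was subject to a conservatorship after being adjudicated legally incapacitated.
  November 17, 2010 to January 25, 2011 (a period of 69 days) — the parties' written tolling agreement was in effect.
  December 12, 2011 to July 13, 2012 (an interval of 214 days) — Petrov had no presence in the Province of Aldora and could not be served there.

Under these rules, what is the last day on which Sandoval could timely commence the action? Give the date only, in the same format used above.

November 24, 2012

The claim accrued on February 15, 2006, the date of the act.
6 years from February 15, 2006 is February 15, 2012.
The written tolling agreement from November 17, 2010 to January 25, 2011 tolled the period for 69 days, extending the deadline to April 24, 2012.
The defendant's absence from the jurisdiction from December 12, 2011 to July 13, 2012 tolled the period for 214 days, extending the deadline to November 24, 2012.
The plaintiff's legal incapacity from April 24, 2009 to October 2, 2009 does not toll the period, because no stated rule makes the plaintiff's incapacity a tolling event.
The other events in the timeline have no effect on the limitation period under the stated rules.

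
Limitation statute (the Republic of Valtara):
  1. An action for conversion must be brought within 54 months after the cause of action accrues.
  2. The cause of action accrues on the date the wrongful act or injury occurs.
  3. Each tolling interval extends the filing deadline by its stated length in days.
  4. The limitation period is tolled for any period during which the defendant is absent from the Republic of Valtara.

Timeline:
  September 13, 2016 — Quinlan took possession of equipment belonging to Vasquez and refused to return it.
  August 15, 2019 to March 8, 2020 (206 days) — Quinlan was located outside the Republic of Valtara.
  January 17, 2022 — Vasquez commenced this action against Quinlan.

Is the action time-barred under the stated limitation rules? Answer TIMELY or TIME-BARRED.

The claim accrued on September 13, 2016, when the wrongful act occurred.
The untolled deadline — 54 months after September 13, 2016 — is March 13, 2021.
The defendant's absence from the jurisdiction from August 15, 2019 to March 8, 2020 tolled the period for 206 days, extending the deadline to October 5, 2021.
Vasquez filed on January 17, 2022, after the October 5, 2021 deadline, so the action is time-barred.

TIME-BARRED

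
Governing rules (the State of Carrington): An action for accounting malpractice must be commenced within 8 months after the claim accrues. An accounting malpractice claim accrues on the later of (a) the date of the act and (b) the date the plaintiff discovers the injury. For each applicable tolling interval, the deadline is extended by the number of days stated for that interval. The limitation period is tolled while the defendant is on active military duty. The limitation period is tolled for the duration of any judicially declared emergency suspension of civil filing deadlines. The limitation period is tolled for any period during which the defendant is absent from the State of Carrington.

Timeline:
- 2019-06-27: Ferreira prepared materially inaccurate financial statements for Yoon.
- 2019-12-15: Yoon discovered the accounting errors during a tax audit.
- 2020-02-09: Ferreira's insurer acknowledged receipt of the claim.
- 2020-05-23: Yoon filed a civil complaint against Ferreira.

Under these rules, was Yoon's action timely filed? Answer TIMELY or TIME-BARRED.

The claim accrued on 2019-12-15 — the later of the 2019-06-27 act and the 2019-12-15 discovery.
Adding the 8 months base period to 2019-12-15 gives a deadline of 2020-08-15, before any tolling.
Nothing else in the chronology tolls or restarts the period.
Filing on 2020-05-23 beat the 2020-08-15 deadline — the action is timely.

TIMELY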